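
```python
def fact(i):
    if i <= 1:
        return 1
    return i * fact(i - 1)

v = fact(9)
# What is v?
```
Call trace:
fact(i=9)
  fact(i=8)
    fact(i=7)
      fact(i=6)
        fact(i=5)
          fact(i=4)
            fact(i=3)
              fact(i=2)
                fact(i=1)
                -> return 1
              -> return 2
            -> return 6
          -> return 24
        -> return 120
      -> return 720
    -> return 5040
  -> return 40320
-> return 362880

Final answer: 362880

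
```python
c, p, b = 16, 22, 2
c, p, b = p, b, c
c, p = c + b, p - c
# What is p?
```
Trace:
  c=16, p=22, b=2
  c=22, p=2, b=16
  c=38, p=-20, b=16

Final answer: -20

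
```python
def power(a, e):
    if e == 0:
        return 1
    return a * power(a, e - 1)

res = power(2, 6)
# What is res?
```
Call trace:
power(a=2, e=6)
  power(a=2, e=5)
    power(a=2, e=4)
      power(a=2, e=3)
        power(a=2, e=2)
          power(a=2, e=1)
            power(a=2, e=0)
            -> return 1
          -> return 2
        -> return 4
      -> return 8
    -> return 16
  -> return 32
-> return 64

Final answer: 64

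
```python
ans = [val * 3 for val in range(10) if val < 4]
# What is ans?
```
Trace:
  val=0
  val=1
  val=2
  val=3
  val=4
  val=5
  val=6
  val=7
  val=8
  val=9
  ans=[0, 3, 6, 9]

Final answer: [0, 3, 6, 9]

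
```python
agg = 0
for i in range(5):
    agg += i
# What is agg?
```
Trace:
  agg=0
  agg=0, i=0
  agg=1, i=1
  agg=3, i=2
  agg=6, i=3
  agg=10, i=4

Final answer: 10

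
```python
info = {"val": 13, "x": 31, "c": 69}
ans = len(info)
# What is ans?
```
Trace:
  info={'val': 13, 'x': 31, 'c': 69}
  info={'val': 13, 'x': 31, 'c': 69}, ans=3

Final answer: 3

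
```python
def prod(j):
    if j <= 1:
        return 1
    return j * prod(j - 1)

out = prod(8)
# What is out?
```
Call trace:
prod(j=8)
  prod(j=7)
    prod(j=6)
      prod(j=5)
        prod(j=4)
          prod(j=3)
            prod(j=2)
              prod(j=1)
              -> return 1
            -> return 2
          -> return 6
        -> return 24
      -> return 120
    -> return 720
  -> return 5040
-> return 40320

Final answer: 40320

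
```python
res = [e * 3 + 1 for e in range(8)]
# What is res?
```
Trace:
  e=0
  e=1
  e=2
  e=3
  e=4
  e=5
  e=6
  e=7
  res=[1, 4, 7, 10, 13, 16, 19, 22]

Final answer: [1, 4, 7, 10, 13, 16, 19, 22]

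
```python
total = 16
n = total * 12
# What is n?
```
Trace:
  total=16
  total=16, n=192

Final answer: 192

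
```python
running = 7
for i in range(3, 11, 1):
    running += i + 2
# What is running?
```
Trace:
  running=7
  running=12, i=3
  running=18, i=4
  running=25, i=5
  running=33, i=6
  running=42, i=7
  running=52, i=8
  running=63, i=9
  running=75, i=10

Final answer: 75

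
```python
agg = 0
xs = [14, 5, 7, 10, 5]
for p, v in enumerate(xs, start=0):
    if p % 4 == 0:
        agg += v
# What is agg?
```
Trace:
  agg=0
  agg=14, p=0, v=14
  agg=14, p=1, v=5
  agg=14, p=2, v=7
  agg=14, p=3, v=10
  agg=19, p=4, v=5

Final answer: 19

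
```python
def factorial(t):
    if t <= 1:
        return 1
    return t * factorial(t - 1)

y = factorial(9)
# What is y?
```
Call trace:
factorial(t=9)
  factorial(t=8)
    factorial(t=7)
      factorial(t=6)
        factorial(t=5)
          factorial(t=4)
            factorial(t=3)
              factorial(t=2)
                factorial(t=1)
                -> return 1
              -> return 2
            -> return 6
          -> return 24
        -> return 120
      -> return 720
    -> return 5040
  -> return 40320
-> return 362880

Final answer: 362880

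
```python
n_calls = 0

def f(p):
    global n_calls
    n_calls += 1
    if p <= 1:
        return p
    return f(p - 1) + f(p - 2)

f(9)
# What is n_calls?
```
Call trace (a repeated sub-call is expanded the first time; later identical calls just restate its return value):
f(p=9)
  f(p=8)
    f(p=7)
      f(p=6)
        f(p=5)
          f(p=4)
            f(p=3)
              f(p=2)
                f(p=1)
                -> return 1
                f(p=0)
                -> return 0
              -> return 1
              f(p=1)
              -> return 1
            -> return 2
            f(p=2) -> return 1  (same call as traced above)
          -> return 3
          f(p=3) -> return 2  (same call as traced above)
        -> return 5
        f(p=4) -> return 3  (same call as traced above)
      -> return 8
      f(p=5) -> return 5  (same call as traced above)
    -> return 13
    f(p=6) -> return 8  (same call as traced above)
  -> return 21
  f(p=7) -> return 13  (same call as traced above)
-> return 34

n_calls is incremented once per call, so count the calls in each subtree. Let C(p) = number of calls made by f(p).
C(0) = C(1) = 1 (base case, no recursion); C(p) = 1 + C(p - 1) + C(p - 2) otherwise.
C(2) = 1 + C(1) + C(0) = 1 + 1 + 1 = 3
C(3) = 1 + C(2) + C(1) = 1 + 3 + 1 = 5
C(4) = 1 + C(3) + C(2) = 1 + 5 + 3 = 9
C(5) = 1 + C(4) + C(3) = 1 + 9 + 5 = 15
C(6) = 1 + C(5) + C(4) = 1 + 15 + 9 = 25
C(7) = 1 + C(6) + C(5) = 1 + 25 + 15 = 41
C(8) = 1 + C(7) + C(6) = 1 + 41 + 25 = 67
C(9) = 1 + C(8) + C(7) = 1 + 67 + 41 = 109
n_calls = C(9) = 109

Final answer: 109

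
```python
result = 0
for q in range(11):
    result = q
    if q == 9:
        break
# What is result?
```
Trace:
  result=0
  result=0, q=0
  result=1, q=1
  result=2, q=2
  result=3, q=3
  result=4, q=4
  result=5, q=5
  result=6, q=6
  result=7, q=7
  result=8, q=8
  result=9, q=9

Final answer: 9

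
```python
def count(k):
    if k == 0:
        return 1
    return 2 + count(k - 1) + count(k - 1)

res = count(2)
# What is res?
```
Call trace (a repeated sub-call is expanded the first time; later identical calls just restate its return value):
count(k=2)
  count(k=1)
    count(k=0)
    -> return 1
    count(k=0)
    -> return 1
  -> return 4
  count(k=1) -> return 4  (same call as traced above)
-> return 10

Final answer: 10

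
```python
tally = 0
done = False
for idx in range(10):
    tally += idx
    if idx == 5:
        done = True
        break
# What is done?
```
Trace:
  tally=0
  tally=0, done=False
  tally=0, done=False, idx=0
  tally=1, done=False, idx=1
  tally=3, done=False, idx=2
  tally=6, done=False, idx=3
  tally=10, done=False, idx=4
  tally=15, done=True, idx=5

Final answer: True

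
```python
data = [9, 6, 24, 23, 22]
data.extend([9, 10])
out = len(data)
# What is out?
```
Trace:
  data=[9, 6, 24, 23, 22]
  data=[9, 6, 24, 23, 22, 9, 10]
  data=[9, 6, 24, 23, 22, 9, 10], out=7

Final answer: 7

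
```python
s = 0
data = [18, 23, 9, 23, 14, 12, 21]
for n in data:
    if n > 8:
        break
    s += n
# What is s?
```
Trace:
  s=0
  s=0, n=18

Final answer: 0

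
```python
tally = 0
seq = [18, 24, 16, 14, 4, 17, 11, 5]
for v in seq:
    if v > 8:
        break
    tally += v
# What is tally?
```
Trace:
  tally=0
  tally=0, v=18

Final answer: 0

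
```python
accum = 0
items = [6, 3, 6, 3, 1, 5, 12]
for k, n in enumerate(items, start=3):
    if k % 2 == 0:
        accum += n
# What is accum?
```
Trace:
  accum=0
  accum=0, k=3, n=6
  accum=3, k=4, n=3
  accum=3, k=5, n=6
  accum=6, k=6, n=3
  accum=6, k=7, n=1
  accum=11, k=8, n=5
  accum=11, k=9, n=12

Final answer: 11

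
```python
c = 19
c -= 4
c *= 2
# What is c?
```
Trace:
  c=19
  c=15
  c=30

Final answer: 30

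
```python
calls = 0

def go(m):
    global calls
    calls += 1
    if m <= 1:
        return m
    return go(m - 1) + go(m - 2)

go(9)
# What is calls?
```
Call trace (a repeated sub-call is expanded the first time; later identical calls just restate its return value):
go(m=9)
  go(m=8)
    go(m=7)
      go(m=6)
        go(m=5)
          go(m=4)
            go(m=3)
              go(m=2)
                go(m=1)
                -> return 1
                go(m=0)
                -> return 0
              -> return 1
              go(m=1)
              -> return 1
            -> return 2
            go(m=2) -> return 1  (same call as traced above)
          -> return 3
          go(m=3) -> return 2  (same call as traced above)
        -> return 5
        go(m=4) -> return 3  (same call as traced above)
      -> return 8
      go(m=5) -> return 5  (same call as traced above)
    -> return 13
    go(m=6) -> return 8  (same call as traced above)
  -> return 21
  go(m=7) -> return 13  (same call as traced above)
-> return 34

calls is incremented once per call, so count the calls in each subtree. Let C(m) = number of calls made by go(m).
C(0) = C(1) = 1 (base case, no recursion); C(m) = 1 + C(m - 1) + C(m - 2) otherwise.
C(2) = 1 + C(1) + C(0) = 1 + 1 + 1 = 3
C(3) = 1 + C(2) + C(1) = 1 + 3 + 1 = 5
C(4) = 1 + C(3) + C(2) = 1 + 5 + 3 = 9
C(5) = 1 + C(4) + C(3) = 1 + 9 + 5 = 15
C(6) = 1 + C(5) + C(4) = 1 + 15 + 9 = 25
C(7) = 1 + C(6) + C(5) = 1 + 25 + 15 = 41
C(8) = 1 + C(7) + C(6) = 1 + 41 + 25 = 67
C(9) = 1 + C(8) + C(7) = 1 + 67 + 41 = 109
calls = C(9) = 109

Final answer: 109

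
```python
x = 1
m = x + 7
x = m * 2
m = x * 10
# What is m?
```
Trace:
  x=1
  x=1, m=8
  x=16, m=8
  x=16, m=160

Final answer: 160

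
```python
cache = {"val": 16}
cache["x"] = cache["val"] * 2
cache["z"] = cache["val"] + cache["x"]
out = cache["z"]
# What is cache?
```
Trace:
  cache={'val': 16}
  cache={'val': 16, 'x': 32}
  cache={'val': 16, 'x': 32, 'z': 48}
  cache={'val': 16, 'x': 32, 'z': 48}, out=48

Final answer: {'val': 16, 'x': 32, 'z': 48}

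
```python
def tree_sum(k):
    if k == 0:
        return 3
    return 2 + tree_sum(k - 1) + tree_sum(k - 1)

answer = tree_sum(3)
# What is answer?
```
Call trace (a repeated sub-call is expanded the first time; later identical calls just restate its return value):
tree_sum(k=3)
  tree_sum(k=2)
    tree_sum(k=1)
      tree_sum(k=0)
      -> return 3
      tree_sum(k=0)
      -> return 3
    -> return 8
    tree_sum(k=1) -> return 8  (same call as traced above)
  -> return 18
  tree_sum(k=2) -> return 18  (same call as traced above)
-> return 38

Final answer: 38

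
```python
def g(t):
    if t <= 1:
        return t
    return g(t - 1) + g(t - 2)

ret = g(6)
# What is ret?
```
Call trace (a repeated sub-call is expanded the first time; later identical calls just restate its return value):
g(t=6)
  g(t=5)
    g(t=4)
      g(t=3)
        g(t=2)
          g(t=1)
          -> return 1
          g(t=0)
          -> return 0
        -> return 1
        g(t=1)
        -> return 1
      -> return 2
      g(t=2) -> return 1  (same call as traced above)
    -> return 3
    g(t=3) -> return 2  (same call as traced above)
  -> return 5
  g(t=4) -> return 3  (same call as traced above)
-> return 8

Final answer: 8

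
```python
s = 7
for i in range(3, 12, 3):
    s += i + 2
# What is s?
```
Trace:
  s=7
  s=12, i=3
  s=20, i=6
  s=31, i=9

Final answer: 31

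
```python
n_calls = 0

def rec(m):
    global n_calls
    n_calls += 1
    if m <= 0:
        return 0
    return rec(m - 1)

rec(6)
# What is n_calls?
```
Call trace:
rec(m=6)
  rec(m=5)
    rec(m=4)
      rec(m=3)
        rec(m=2)
          rec(m=1)
            rec(m=0)
            -> return 0
          -> return 0
        -> return 0
      -> return 0
    -> return 0
  -> return 0
-> return 0

n_calls is incremented once per call. rec is entered once for each m = 6, 5, 4, 3, 2, 1, 0 (the m <= 0 call returns without recursing), i.e. 6 + 1 calls.
n_calls = 7

Final answer: 7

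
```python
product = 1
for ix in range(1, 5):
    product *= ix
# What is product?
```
Trace:
  product=1
  product=1, ix=1
  product=2, ix=2
  product=6, ix=3
  product=24, ix=4

Final answer: 24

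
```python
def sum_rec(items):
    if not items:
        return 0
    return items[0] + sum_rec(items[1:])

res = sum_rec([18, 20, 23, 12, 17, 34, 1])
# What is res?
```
Call trace:
sum_rec(items=[18, 20, 23, 12, 17, 34, 1])
  sum_rec(items=[20, 23, 12, 17, 34, 1])
    sum_rec(items=[23, 12, 17, 34, 1])
      sum_rec(items=[12, 17, 34, 1])
        sum_rec(items=[17, 34, 1])
          sum_rec(items=[34, 1])
            sum_rec(items=[1])
              sum_rec(items=[])
              -> return 0
            -> return 1
          -> return 35
        -> return 52
      -> return 64
    -> return 87
  -> return 107
-> return 125

Final answer: 125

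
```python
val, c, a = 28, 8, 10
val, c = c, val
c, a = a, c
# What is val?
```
Trace:
  val=28, c=8, a=10
  val=8, c=28, a=10
  val=8, c=10, a=28

Final answer: 8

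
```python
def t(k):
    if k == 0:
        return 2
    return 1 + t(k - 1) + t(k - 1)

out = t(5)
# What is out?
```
Call trace (a repeated sub-call is expanded the first time; later identical calls just restate its return value):
t(k=5)
  t(k=4)
    t(k=3)
      t(k=2)
        t(k=1)
          t(k=0)
          -> return 2
          t(k=0)
          -> return 2
        -> return 5
        t(k=1) -> return 5  (same call as traced above)
      -> return 11
      t(k=2) -> return 11  (same call as traced above)
    -> return 23
    t(k=3) -> return 23  (same call as traced above)
  -> return 47
  t(k=4) -> return 47  (same call as traced above)
-> return 95

Final answer: 95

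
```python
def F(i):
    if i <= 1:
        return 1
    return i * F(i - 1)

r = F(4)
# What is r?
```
Call trace:
F(i=4)
  F(i=3)
    F(i=2)
      F(i=1)
      -> return 1
    -> return 2
  -> return 6
-> return 24

Final answer: 24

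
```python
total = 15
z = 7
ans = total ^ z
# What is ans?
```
Trace:
  total=15
  total=15, z=7
  total=15, z=7, ans=8

Final answer: 8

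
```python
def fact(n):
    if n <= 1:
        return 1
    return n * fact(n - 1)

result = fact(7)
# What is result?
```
Call trace:
fact(n=7)
  fact(n=6)
    fact(n=5)
      fact(n=4)
        fact(n=3)
          fact(n=2)
            fact(n=1)
            -> return 1
          -> return 2
        -> return 6
      -> return 24
    -> return 120
  -> return 720
-> return 5040

Final answer: 5040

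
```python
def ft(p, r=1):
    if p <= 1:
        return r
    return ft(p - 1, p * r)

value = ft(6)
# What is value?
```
Call trace:
ft(p=6, r=1)
  ft(p=5, r=6)
    ft(p=4, r=30)
      ft(p=3, r=120)
        ft(p=2, r=360)
          ft(p=1, r=720)
          -> return 720
        -> return 720
      -> return 720
    -> return 720
  -> return 720
-> return 720

Final answer: 720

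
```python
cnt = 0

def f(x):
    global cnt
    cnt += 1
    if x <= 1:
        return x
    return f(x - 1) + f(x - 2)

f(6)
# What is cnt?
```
Call trace (a repeated sub-call is expanded the first time; later identical calls just restate its return value):
f(x=6)
  f(x=5)
    f(x=4)
      f(x=3)
        f(x=2)
          f(x=1)
          -> return 1
          f(x=0)
          -> return 0
        -> return 1
        f(x=1)
        -> return 1
      -> return 2
      f(x=2) -> return 1  (same call as traced above)
    -> return 3
    f(x=3) -> return 2  (same call as traced above)
  -> return 5
  f(x=4) -> return 3  (same call as traced above)
-> return 8

cnt is incremented once per call, so count the calls in each subtree. Let C(x) = number of calls made by f(x).
C(0) = C(1) = 1 (base case, no recursion); C(x) = 1 + C(x - 1) + C(x - 2) otherwise.
C(2) = 1 + C(1) + C(0) = 1 + 1 + 1 = 3
C(3) = 1 + C(2) + C(1) = 1 + 3 + 1 = 5
C(4) = 1 + C(3) + C(2) = 1 + 5 + 3 = 9
C(5) = 1 + C(4) + C(3) = 1 + 9 + 5 = 15
C(6) = 1 + C(5) + C(4) = 1 + 15 + 9 = 25
cnt = C(6) = 25

Final answer: 25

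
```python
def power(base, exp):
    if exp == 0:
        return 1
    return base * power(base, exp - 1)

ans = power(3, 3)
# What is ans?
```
Call trace:
power(base=3, exp=3)
  power(base=3, exp=2)
    power(base=3, exp=1)
      power(base=3, exp=0)
      -> return 1
    -> return 3
  -> return 9
-> return 27

Final answer: 27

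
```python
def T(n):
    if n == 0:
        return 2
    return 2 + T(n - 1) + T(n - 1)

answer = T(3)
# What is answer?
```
Call trace (a repeated sub-call is expanded the first time; later identical calls just restate its return value):
T(n=3)
  T(n=2)
    T(n=1)
      T(n=0)
      -> return 2
      T(n=0)
      -> return 2
    -> return 6
    T(n=1) -> return 6  (same call as traced above)
  -> return 14
  T(n=2) -> return 14  (same call as traced above)
-> return 30

Final answer: 30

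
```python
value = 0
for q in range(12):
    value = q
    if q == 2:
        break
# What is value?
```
Trace:
  value=0
  value=0, q=0
  value=1, q=1
  value=2, q=2

Final answer: 2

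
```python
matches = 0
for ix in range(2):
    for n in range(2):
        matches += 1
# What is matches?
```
Trace:
  matches=0
  matches=1, ix=0, n=0
  matches=2, ix=0, n=1
  matches=3, ix=1, n=0
  matches=4, ix=1, n=1

Final answer: 4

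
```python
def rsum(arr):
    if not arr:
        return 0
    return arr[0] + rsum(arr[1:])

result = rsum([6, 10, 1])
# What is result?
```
Call trace:
rsum(arr=[6, 10, 1])
  rsum(arr=[10, 1])
    rsum(arr=[1])
      rsum(arr=[])
      -> return 0
    -> return 1
  -> return 11
-> return 17

Final answer: 17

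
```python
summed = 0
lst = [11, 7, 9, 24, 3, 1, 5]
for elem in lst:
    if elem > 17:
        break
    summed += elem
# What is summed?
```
Trace:
  summed=0
  summed=11, elem=11
  summed=18, elem=7
  summed=27, elem=9
  summed=27, elem=24

Final answer: 27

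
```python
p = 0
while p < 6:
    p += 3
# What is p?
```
Trace:
  p=0
  p=3
  p=6

Final answer: 6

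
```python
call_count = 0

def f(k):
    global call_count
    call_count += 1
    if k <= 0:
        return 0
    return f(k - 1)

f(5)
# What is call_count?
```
Call trace:
f(k=5)
  f(k=4)
    f(k=3)
      f(k=2)
        f(k=1)
          f(k=0)
          -> return 0
        -> return 0
      -> return 0
    -> return 0
  -> return 0
-> return 0

call_count is incremented once per call. f is entered once for each k = 5, 4, 3, 2, 1, 0 (the k <= 0 call returns without recursing), i.e. 5 + 1 calls.
call_count = 6

Final answer: 6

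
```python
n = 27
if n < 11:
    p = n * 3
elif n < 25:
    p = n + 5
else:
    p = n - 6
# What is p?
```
Trace:
  n=27
  n=27, p=21

Final answer: 21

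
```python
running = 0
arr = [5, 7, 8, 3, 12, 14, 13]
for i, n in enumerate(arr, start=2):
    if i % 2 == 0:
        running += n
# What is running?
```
Trace:
  running=0
  running=5, i=2, n=5
  running=5, i=3, n=7
  running=13, i=4, n=8
  running=13, i=5, n=3
  running=25, i=6, n=12
  running=25, i=7, n=14
  running=38, i=8, n=13

Final answer: 38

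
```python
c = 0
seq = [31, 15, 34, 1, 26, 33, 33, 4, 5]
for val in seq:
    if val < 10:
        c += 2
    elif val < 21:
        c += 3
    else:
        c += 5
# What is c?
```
Trace:
  c=0
  c=5, val=31
  c=8, val=15
  c=13, val=34
  c=15, val=1
  c=20, val=26
  c=25, val=33
  c=30, val=33
  c=32, val=4
  c=34, val=5

Final answer: 34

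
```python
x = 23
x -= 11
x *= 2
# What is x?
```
Trace:
  x=23
  x=12
  x=24

Final answer: 24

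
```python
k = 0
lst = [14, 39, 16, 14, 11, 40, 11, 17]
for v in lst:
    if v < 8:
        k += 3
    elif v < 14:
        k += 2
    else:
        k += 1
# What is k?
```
Trace:
  k=0
  k=1, v=14
  k=2, v=39
  k=3, v=16
  k=4, v=14
  k=6, v=11
  k=7, v=40
  k=9, v=11
  k=10, v=17

Final answer: 10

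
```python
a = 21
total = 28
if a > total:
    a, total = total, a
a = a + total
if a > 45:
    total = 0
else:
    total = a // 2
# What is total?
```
Trace:
  a=21
  a=21, total=28
  a=21, total=28
  a=49, total=28
  a=49, total=0

Final answer: 0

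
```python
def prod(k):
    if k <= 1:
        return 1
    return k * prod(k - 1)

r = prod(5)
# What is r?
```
Call trace:
prod(k=5)
  prod(k=4)
    prod(k=3)
      prod(k=2)
        prod(k=1)
        -> return 1
      -> return 2
    -> return 6
  -> return 24
-> return 120

Final answer: 120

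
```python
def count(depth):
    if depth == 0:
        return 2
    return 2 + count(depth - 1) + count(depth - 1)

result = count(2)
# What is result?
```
Call trace (a repeated sub-call is expanded the first time; later identical calls just restate its return value):
count(depth=2)
  count(depth=1)
    count(depth=0)
    -> return 2
    count(depth=0)
    -> return 2
  -> return 6
  count(depth=1) -> return 6  (same call as traced above)
-> return 14

Final answer: 14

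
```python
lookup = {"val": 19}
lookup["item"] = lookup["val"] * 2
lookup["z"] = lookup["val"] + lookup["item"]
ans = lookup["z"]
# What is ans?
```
Trace:
  lookup={'val': 19}
  lookup={'val': 19, 'item': 38}
  lookup={'val': 19, 'item': 38, 'z': 57}
  lookup={'val': 19, 'item': 38, 'z': 57}, ans=57

Final answer: 57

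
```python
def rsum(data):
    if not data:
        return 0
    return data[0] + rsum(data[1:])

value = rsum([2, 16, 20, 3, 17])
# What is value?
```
Call trace:
rsum(data=[2, 16, 20, 3, 17])
  rsum(data=[16, 20, 3, 17])
    rsum(data=[20, 3, 17])
      rsum(data=[3, 17])
        rsum(data=[17])
          rsum(data=[])
          -> return 0
        -> return 17
      -> return 20
    -> return 40
  -> return 56
-> return 58

Final answer: 58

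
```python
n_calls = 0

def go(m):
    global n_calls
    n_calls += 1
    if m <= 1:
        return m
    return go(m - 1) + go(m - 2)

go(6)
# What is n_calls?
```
Call trace (a repeated sub-call is expanded the first time; later identical calls just restate its return value):
go(m=6)
  go(m=5)
    go(m=4)
      go(m=3)
        go(m=2)
          go(m=1)
          -> return 1
          go(m=0)
          -> return 0
        -> return 1
        go(m=1)
        -> return 1
      -> return 2
      go(m=2) -> return 1  (same call as traced above)
    -> return 3
    go(m=3) -> return 2  (same call as traced above)
  -> return 5
  go(m=4) -> return 3  (same call as traced above)
-> return 8

n_calls is incremented once per call, so count the calls in each subtree. Let C(m) = number of calls made by go(m).
C(0) = C(1) = 1 (base case, no recursion); C(m) = 1 + C(m - 1) + C(m - 2) otherwise.
C(2) = 1 + C(1) + C(0) = 1 + 1 + 1 = 3
C(3) = 1 + C(2) + C(1) = 1 + 3 + 1 = 5
C(4) = 1 + C(3) + C(2) = 1 + 5 + 3 = 9
C(5) = 1 + C(4) + C(3) = 1 + 9 + 5 = 15
C(6) = 1 + C(5) + C(4) = 1 + 15 + 9 = 25
n_calls = C(6) = 25

Final answer: 25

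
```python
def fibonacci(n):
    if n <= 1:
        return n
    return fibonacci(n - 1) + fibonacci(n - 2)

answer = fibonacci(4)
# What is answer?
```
Call trace (a repeated sub-call is expanded the first time; later identical calls just restate its return value):
fibonacci(n=4)
  fibonacci(n=3)
    fibonacci(n=2)
      fibonacci(n=1)
      -> return 1
      fibonacci(n=0)
      -> return 0
    -> return 1
    fibonacci(n=1)
    -> return 1
  -> return 2
  fibonacci(n=2) -> return 1  (same call as traced above)
-> return 3

Final answer: 3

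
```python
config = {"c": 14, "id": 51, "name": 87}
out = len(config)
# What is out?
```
Trace:
  config={'c': 14, 'id': 51, 'name': 87}
  config={'c': 14, 'id': 51, 'name': 87}, out=3

Final answer: 3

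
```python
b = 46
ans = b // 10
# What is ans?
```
Trace:
  b=46
  b=46, ans=4

Final answer: 4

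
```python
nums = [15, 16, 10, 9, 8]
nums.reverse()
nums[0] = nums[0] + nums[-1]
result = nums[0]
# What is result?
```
Trace:
  nums=[15, 16, 10, 9, 8]
  nums=[8, 9, 10, 16, 15]
  nums=[23, 9, 10, 16, 15]
  nums=[23, 9, 10, 16, 15], result=23

Final answer: 23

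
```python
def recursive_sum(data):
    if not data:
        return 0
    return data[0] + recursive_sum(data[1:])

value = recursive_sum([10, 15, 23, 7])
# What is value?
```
Call trace:
recursive_sum(data=[10, 15, 23, 7])
  recursive_sum(data=[15, 23, 7])
    recursive_sum(data=[23, 7])
      recursive_sum(data=[7])
        recursive_sum(data=[])
        -> return 0
      -> return 7
    -> return 30
  -> return 45
-> return 55

Final answer: 55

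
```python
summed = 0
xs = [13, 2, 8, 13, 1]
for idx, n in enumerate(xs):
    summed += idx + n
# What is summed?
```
Trace:
  summed=0
  summed=13, idx=0, n=13
  summed=16, idx=1, n=2
  summed=26, idx=2, n=8
  summed=42, idx=3, n=13
  summed=47, idx=4, n=1

Final answer: 47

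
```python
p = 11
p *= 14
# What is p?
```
Trace:
  p=11
  p=154

Final answer: 154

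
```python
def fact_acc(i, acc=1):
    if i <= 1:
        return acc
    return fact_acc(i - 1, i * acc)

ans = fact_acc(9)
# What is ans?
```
Call trace:
fact_acc(i=9, acc=1)
  fact_acc(i=8, acc=9)
    fact_acc(i=7, acc=72)
      fact_acc(i=6, acc=504)
        fact_acc(i=5, acc=3024)
          fact_acc(i=4, acc=15120)
            fact_acc(i=3, acc=60480)
              fact_acc(i=2, acc=181440)
                fact_acc(i=1, acc=362880)
                -> return 362880
              -> return 362880
            -> return 362880
          -> return 362880
        -> return 362880
      -> return 362880
    -> return 362880
  -> return 362880
-> return 362880

Final answer: 362880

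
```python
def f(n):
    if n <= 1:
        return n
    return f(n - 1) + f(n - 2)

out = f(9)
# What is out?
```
Call trace (a repeated sub-call is expanded the first time; later identical calls just restate its return value):
f(n=9)
  f(n=8)
    f(n=7)
      f(n=6)
        f(n=5)
          f(n=4)
            f(n=3)
              f(n=2)
                f(n=1)
                -> return 1
                f(n=0)
                -> return 0
              -> return 1
              f(n=1)
              -> return 1
            -> return 2
            f(n=2) -> return 1  (same call as traced above)
          -> return 3
          f(n=3) -> return 2  (same call as traced above)
        -> return 5
        f(n=4) -> return 3  (same call as traced above)
      -> return 8
      f(n=5) -> return 5  (same call as traced above)
    -> return 13
    f(n=6) -> return 8  (same call as traced above)
  -> return 21
  f(n=7) -> return 13  (same call as traced above)
-> return 34

Final answer: 34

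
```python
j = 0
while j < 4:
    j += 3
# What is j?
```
Trace:
  j=0
  j=3
  j=6

Final answer: 6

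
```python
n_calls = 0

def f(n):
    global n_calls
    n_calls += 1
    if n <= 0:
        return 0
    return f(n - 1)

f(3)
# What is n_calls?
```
Call trace:
f(n=3)
  f(n=2)
    f(n=1)
      f(n=0)
      -> return 0
    -> return 0
  -> return 0
-> return 0

n_calls is incremented once per call. f is entered once for each n = 3, 2, 1, 0 (the n <= 0 call returns without recursing), i.e. 3 + 1 calls.
n_calls = 4

Final answer: 4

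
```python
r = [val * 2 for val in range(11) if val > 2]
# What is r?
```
Trace:
  val=0
  val=1
  val=2
  val=3
  val=4
  val=5
  val=6
  val=7
  val=8
  val=9
  val=10
  r=[6, 8, 10, 12, 14, 16, 18, 20]

Final answer: [6, 8, 10, 12, 14, 16, 18, 20]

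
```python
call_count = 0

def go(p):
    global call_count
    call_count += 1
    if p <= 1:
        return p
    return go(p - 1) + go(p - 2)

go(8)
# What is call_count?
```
Call trace (a repeated sub-call is expanded the first time; later identical calls just restate its return value):
go(p=8)
  go(p=7)
    go(p=6)
      go(p=5)
        go(p=4)
          go(p=3)
            go(p=2)
              go(p=1)
              -> return 1
              go(p=0)
              -> return 0
            -> return 1
            go(p=1)
            -> return 1
          -> return 2
          go(p=2) -> return 1  (same call as traced above)
        -> return 3
        go(p=3) -> return 2  (same call as traced above)
      -> return 5
      go(p=4) -> return 3  (same call as traced above)
    -> return 8
    go(p=5) -> return 5  (same call as traced above)
  -> return 13
  go(p=6) -> return 8  (same call as traced above)
-> return 21

call_count is incremented once per call, so count the calls in each subtree. Let C(p) = number of calls made by go(p).
C(0) = C(1) = 1 (base case, no recursion); C(p) = 1 + C(p - 1) + C(p - 2) otherwise.
C(2) = 1 + C(1) + C(0) = 1 + 1 + 1 = 3
C(3) = 1 + C(2) + C(1) = 1 + 3 + 1 = 5
C(4) = 1 + C(3) + C(2) = 1 + 5 + 3 = 9
C(5) = 1 + C(4) + C(3) = 1 + 9 + 5 = 15
C(6) = 1 + C(5) + C(4) = 1 + 15 + 9 = 25
C(7) = 1 + C(6) + C(5) = 1 + 25 + 15 = 41
C(8) = 1 + C(7) + C(6) = 1 + 41 + 25 = 67
call_count = C(8) = 67

Final answer: 67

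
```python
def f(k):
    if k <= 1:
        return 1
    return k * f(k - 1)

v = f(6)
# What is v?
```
Call trace:
f(k=6)
  f(k=5)
    f(k=4)
      f(k=3)
        f(k=2)
          f(k=1)
          -> return 1
        -> return 2
      -> return 6
    -> return 24
  -> return 120
-> return 720

Final answer: 720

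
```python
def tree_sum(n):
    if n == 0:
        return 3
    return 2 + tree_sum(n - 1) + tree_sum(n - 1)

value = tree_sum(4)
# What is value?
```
Call trace (a repeated sub-call is expanded the first time; later identical calls just restate its return value):
tree_sum(n=4)
  tree_sum(n=3)
    tree_sum(n=2)
      tree_sum(n=1)
        tree_sum(n=0)
        -> return 3
        tree_sum(n=0)
        -> return 3
      -> return 8
      tree_sum(n=1) -> return 8  (same call as traced above)
    -> return 18
    tree_sum(n=2) -> return 18  (same call as traced above)
  -> return 38
  tree_sum(n=3) -> return 38  (same call as traced above)
-> return 78

Final answer: 78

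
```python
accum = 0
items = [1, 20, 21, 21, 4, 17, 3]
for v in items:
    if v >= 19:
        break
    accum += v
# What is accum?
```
Trace:
  accum=0
  accum=1, v=1
  accum=1, v=20

Final answer: 1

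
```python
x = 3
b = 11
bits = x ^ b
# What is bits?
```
Trace:
  x=3
  x=3, b=11
  x=3, b=11, bits=8

Final answer: 8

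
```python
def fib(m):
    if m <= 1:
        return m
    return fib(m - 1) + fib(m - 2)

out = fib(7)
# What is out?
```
Call trace (a repeated sub-call is expanded the first time; later identical calls just restate its return value):
fib(m=7)
  fib(m=6)
    fib(m=5)
      fib(m=4)
        fib(m=3)
          fib(m=2)
            fib(m=1)
            -> return 1
            fib(m=0)
            -> return 0
          -> return 1
          fib(m=1)
          -> return 1
        -> return 2
        fib(m=2) -> return 1  (same call as traced above)
      -> return 3
      fib(m=3) -> return 2  (same call as traced above)
    -> return 5
    fib(m=4) -> return 3  (same call as traced above)
  -> return 8
  fib(m=5) -> return 5  (same call as traced above)
-> return 13

Final answer: 13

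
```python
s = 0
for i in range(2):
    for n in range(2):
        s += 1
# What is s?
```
Trace:
  s=0
  s=1, i=0, n=0
  s=2, i=0, n=1
  s=3, i=1, n=0
  s=4, i=1, n=1

Final answer: 4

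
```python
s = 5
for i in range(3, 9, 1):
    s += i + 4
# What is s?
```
Trace:
  s=5
  s=12, i=3
  s=20, i=4
  s=29, i=5
  s=39, i=6
  s=50, i=7
  s=62, i=8

Final answer: 62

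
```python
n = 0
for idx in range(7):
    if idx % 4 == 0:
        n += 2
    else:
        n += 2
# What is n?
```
Trace:
  n=0
  n=2, idx=0
  n=4, idx=1
  n=6, idx=2
  n=8, idx=3
  n=10, idx=4
  n=12, idx=5
  n=14, idx=6

Final answer: 14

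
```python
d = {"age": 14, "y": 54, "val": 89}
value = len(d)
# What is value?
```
Trace:
  d={'age': 14, 'y': 54, 'val': 89}
  d={'age': 14, 'y': 54, 'val': 89}, value=3

Final answer: 3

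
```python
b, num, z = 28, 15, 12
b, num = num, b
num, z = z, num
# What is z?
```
Trace:
  b=28, num=15, z=12
  b=15, num=28, z=12
  b=15, num=12, z=28

Final answer: 28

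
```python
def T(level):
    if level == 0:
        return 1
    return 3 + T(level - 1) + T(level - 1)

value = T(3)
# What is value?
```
Call trace (a repeated sub-call is expanded the first time; later identical calls just restate its return value):
T(level=3)
  T(level=2)
    T(level=1)
      T(level=0)
      -> return 1
      T(level=0)
      -> return 1
    -> return 5
    T(level=1) -> return 5  (same call as traced above)
  -> return 13
  T(level=2) -> return 13  (same call as traced above)
-> return 29

Final answer: 29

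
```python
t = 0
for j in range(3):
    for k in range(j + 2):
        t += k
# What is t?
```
Trace:
  t=0
  t=0, j=0, k=0
  t=1, j=0, k=1
  t=1, j=1, k=0
  t=2, j=1, k=1
  t=4, j=1, k=2
  t=4, j=2, k=0
  t=5, j=2, k=1
  t=7, j=2, k=2
  t=10, j=2, k=3

Final answer: 10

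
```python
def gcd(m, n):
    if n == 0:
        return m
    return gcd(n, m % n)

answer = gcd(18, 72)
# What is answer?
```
Call trace:
gcd(m=18, n=72)
  gcd(m=72, n=18)
    gcd(m=18, n=0)
    -> return 18
  -> return 18
-> return 18

Final answer: 18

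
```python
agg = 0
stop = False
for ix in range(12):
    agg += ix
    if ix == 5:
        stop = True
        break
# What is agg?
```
Trace:
  agg=0
  agg=0, stop=False
  agg=0, stop=False, ix=0
  agg=1, stop=False, ix=1
  agg=3, stop=False, ix=2
  agg=6, stop=False, ix=3
  agg=10, stop=False, ix=4
  agg=15, stop=True, ix=5

Final answer: 15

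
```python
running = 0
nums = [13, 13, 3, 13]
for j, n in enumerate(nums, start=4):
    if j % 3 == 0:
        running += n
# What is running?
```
Trace:
  running=0
  running=0, j=4, n=13
  running=0, j=5, n=13
  running=3, j=6, n=3
  running=3, j=7, n=13

Final answer: 3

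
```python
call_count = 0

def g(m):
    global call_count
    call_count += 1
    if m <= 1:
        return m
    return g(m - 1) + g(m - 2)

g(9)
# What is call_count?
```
Call trace (a repeated sub-call is expanded the first time; later identical calls just restate its return value):
g(m=9)
  g(m=8)
    g(m=7)
      g(m=6)
        g(m=5)
          g(m=4)
            g(m=3)
              g(m=2)
                g(m=1)
                -> return 1
                g(m=0)
                -> return 0
              -> return 1
              g(m=1)
              -> return 1
            -> return 2
            g(m=2) -> return 1  (same call as traced above)
          -> return 3
          g(m=3) -> return 2  (same call as traced above)
        -> return 5
        g(m=4) -> return 3  (same call as traced above)
      -> return 8
      g(m=5) -> return 5  (same call as traced above)
    -> return 13
    g(m=6) -> return 8  (same call as traced above)
  -> return 21
  g(m=7) -> return 13  (same call as traced above)
-> return 34

call_count is incremented once per call, so count the calls in each subtree. Let C(m) = number of calls made by g(m).
C(0) = C(1) = 1 (base case, no recursion); C(m) = 1 + C(m - 1) + C(m - 2) otherwise.
C(2) = 1 + C(1) + C(0) = 1 + 1 + 1 = 3
C(3) = 1 + C(2) + C(1) = 1 + 3 + 1 = 5
C(4) = 1 + C(3) + C(2) = 1 + 5 + 3 = 9
C(5) = 1 + C(4) + C(3) = 1 + 9 + 5 = 15
C(6) = 1 + C(5) + C(4) = 1 + 15 + 9 = 25
C(7) = 1 + C(6) + C(5) = 1 + 25 + 15 = 41
C(8) = 1 + C(7) + C(6) = 1 + 41 + 25 = 67
C(9) = 1 + C(8) + C(7) = 1 + 67 + 41 = 109
call_count = C(9) = 109

Final answer: 109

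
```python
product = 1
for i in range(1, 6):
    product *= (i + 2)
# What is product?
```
Trace:
  product=1
  product=3, i=1
  product=12, i=2
  product=60, i=3
  product=360, i=4
  product=2520, i=5

Final answer: 2520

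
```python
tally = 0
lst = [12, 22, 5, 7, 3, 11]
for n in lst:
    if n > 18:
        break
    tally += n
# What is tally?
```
Trace:
  tally=0
  tally=12, n=12
  tally=12, n=22

Final answer: 12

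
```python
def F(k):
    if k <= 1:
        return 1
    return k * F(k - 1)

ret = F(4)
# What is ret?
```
Call trace:
F(k=4)
  F(k=3)
    F(k=2)
      F(k=1)
      -> return 1
    -> return 2
  -> return 6
-> return 24

Final answer: 24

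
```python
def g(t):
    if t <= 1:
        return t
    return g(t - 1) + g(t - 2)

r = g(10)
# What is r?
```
Call trace (a repeated sub-call is expanded the first time; later identical calls just restate its return value):
g(t=10)
  g(t=9)
    g(t=8)
      g(t=7)
        g(t=6)
          g(t=5)
            g(t=4)
              g(t=3)
                g(t=2)
                  g(t=1)
                  -> return 1
                  g(t=0)
                  -> return 0
                -> return 1
                g(t=1)
                -> return 1
              -> return 2
              g(t=2) -> return 1  (same call as traced above)
            -> return 3
            g(t=3) -> return 2  (same call as traced above)
          -> return 5
          g(t=4) -> return 3  (same call as traced above)
        -> return 8
        g(t=5) -> return 5  (same call as traced above)
      -> return 13
      g(t=6) -> return 8  (same call as traced above)
    -> return 21
    g(t=7) -> return 13  (same call as traced above)
  -> return 34
  g(t=8) -> return 21  (same call as traced above)
-> return 55

Final answer: 55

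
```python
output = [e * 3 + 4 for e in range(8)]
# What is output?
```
Trace:
  e=0
  e=1
  e=2
  e=3
  e=4
  e=5
  e=6
  e=7
  output=[4, 7, 10, 13, 16, 19, 22, 25]

Final answer: [4, 7, 10, 13, 16, 19, 22, 25]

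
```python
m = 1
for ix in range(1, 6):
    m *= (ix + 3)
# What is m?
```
Trace:
  m=1
  m=4, ix=1
  m=20, ix=2
  m=120, ix=3
  m=840, ix=4
  m=6720, ix=5

Final answer: 6720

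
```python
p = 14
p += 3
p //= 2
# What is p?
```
Trace:
  p=14
  p=17
  p=8

Final answer: 8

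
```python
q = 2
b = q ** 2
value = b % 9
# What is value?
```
Trace:
  q=2
  q=2, b=4
  q=2, b=4, value=4

Final answer: 4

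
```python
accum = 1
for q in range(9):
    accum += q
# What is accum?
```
Trace:
  accum=1
  accum=1, q=0
  accum=2, q=1
  accum=4, q=2
  accum=7, q=3
  accum=11, q=4
  accum=16, q=5
  accum=22, q=6
  accum=29, q=7
  accum=37, q=8

Final answer: 37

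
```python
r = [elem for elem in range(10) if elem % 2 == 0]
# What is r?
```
Trace:
  elem=0
  elem=1
  elem=2
  elem=3
  elem=4
  elem=5
  elem=6
  elem=7
  elem=8
  elem=9
  r=[0, 2, 4, 6, 8]

Final answer: [0, 2, 4, 6, 8]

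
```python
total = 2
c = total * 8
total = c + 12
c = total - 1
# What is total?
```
Trace:
  total=2
  total=2, c=16
  total=28, c=16
  total=28, c=27

Final answer: 28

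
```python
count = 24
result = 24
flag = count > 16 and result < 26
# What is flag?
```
Trace:
  count=24
  count=24, result=24
  count=24, result=24, flag=True

Final answer: True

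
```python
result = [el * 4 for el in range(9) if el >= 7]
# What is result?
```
Trace:
  el=0
  el=1
  el=2
  el=3
  el=4
  el=5
  el=6
  el=7
  el=8
  result=[28, 32]

Final answer: [28, 32]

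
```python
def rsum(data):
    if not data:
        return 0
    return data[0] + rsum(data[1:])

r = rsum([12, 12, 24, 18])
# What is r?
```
Call trace:
rsum(data=[12, 12, 24, 18])
  rsum(data=[12, 24, 18])
    rsum(data=[24, 18])
      rsum(data=[18])
        rsum(data=[])
        -> return 0
      -> return 18
    -> return 42
  -> return 54
-> return 66

Final answer: 66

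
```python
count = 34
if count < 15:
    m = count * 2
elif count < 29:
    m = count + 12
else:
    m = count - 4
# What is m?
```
Trace:
  count=34
  count=34, m=30

Final answer: 30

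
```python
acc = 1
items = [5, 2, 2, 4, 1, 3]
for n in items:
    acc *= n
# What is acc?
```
Trace:
  acc=1
  acc=5, n=5
  acc=10, n=2
  acc=20, n=2
  acc=80, n=4
  acc=80, n=1
  acc=240, n=3

Final answer: 240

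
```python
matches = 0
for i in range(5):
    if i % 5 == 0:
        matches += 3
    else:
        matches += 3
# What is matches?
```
Trace:
  matches=0
  matches=3, i=0
  matches=6, i=1
  matches=9, i=2
  matches=12, i=3
  matches=15, i=4

Final answer: 15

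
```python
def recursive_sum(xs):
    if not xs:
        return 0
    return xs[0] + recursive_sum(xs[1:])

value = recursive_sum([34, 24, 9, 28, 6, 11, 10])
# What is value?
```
Call trace:
recursive_sum(xs=[34, 24, 9, 28, 6, 11, 10])
  recursive_sum(xs=[24, 9, 28, 6, 11, 10])
    recursive_sum(xs=[9, 28, 6, 11, 10])
      recursive_sum(xs=[28, 6, 11, 10])
        recursive_sum(xs=[6, 11, 10])
          recursive_sum(xs=[11, 10])
            recursive_sum(xs=[10])
              recursive_sum(xs=[])
              -> return 0
            -> return 10
          -> return 21
        -> return 27
      -> return 55
    -> return 64
  -> return 88
-> return 122

Final answer: 122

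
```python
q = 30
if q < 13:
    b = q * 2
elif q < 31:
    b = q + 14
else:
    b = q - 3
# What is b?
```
Trace:
  q=30
  q=30, b=44

Final answer: 44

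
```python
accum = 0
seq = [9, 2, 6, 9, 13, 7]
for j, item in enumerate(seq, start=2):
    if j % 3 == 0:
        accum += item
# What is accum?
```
Trace:
  accum=0
  accum=0, j=2, item=9
  accum=2, j=3, item=2
  accum=2, j=4, item=6
  accum=2, j=5, item=9
  accum=15, j=6, item=13
  accum=15, j=7, item=7

Final answer: 15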